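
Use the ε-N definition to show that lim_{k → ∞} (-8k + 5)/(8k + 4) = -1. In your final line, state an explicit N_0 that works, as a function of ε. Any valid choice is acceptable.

N_0 = (9/8)/ε

Suppose ε > 0. For k ≥ 1, |(-8k + 5)/(8k + 4) + 1| = |72|/(8(8k + 4)) = 72/(8(8k + 4)).
Since 8k + 4 ≥ 8k for k ≥ 1, this is ≤ 72/(8·8k) = (9/8)/k.
So |(-8k + 5)/(8k + 4) + 1| < ε whenever k > (9/8)/ε.
Take N_0 = (9/8)/ε. If k > N_0 then |(-8k + 5)/(8k + 4) + 1| ≤ (9/8)/k < ε.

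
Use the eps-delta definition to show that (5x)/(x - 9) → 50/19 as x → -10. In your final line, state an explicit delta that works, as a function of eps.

delta = min(19/2, (361/90)eps)

Let eps > 0 be given. We want delta > 0 with 0 < |x + 10| < delta ⇒ |(5x)/(x - 9) − (50/19)| < eps.
Combining over a common denominator, (5x)/(x - 9) − (50/19) = [(5x)·(-19) − (-50)·(x - 9)] / [(-19)·(x - 9)] = -45(x + 10) / ((-19)(x - 9)).
So |(5x)/(x - 9) − (50/19)| = 45|x + 10| / (19·|x − 9|).
Restrict delta ≤ 19/2. Then |x + 10| < 19/2 gives |x − 9| = |(x + 10) + (-19)| ≥ 19 − 19/2 = 19/2.
Hence |(5x)/(x - 9) − (50/19)| < 45|x + 10|/(19·(19/2)) = (90/361)|x + 10|, which is < eps once |x + 10| < (361/90)eps.
Take delta = min(19/2, (361/90)eps). Then 0 < |x + 10| < delta forces both bounds, so |(5x)/(x - 9) − (50/19)| < eps.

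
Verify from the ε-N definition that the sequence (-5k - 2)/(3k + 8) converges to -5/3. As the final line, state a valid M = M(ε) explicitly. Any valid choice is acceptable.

Let ε > 0. For k ≥ 1, |(-5k - 2)/(3k + 8) + 5/3| = |34|/(3(3k + 8)) = 34/(3(3k + 8)).
Since 3k + 8 ≥ 3k for k ≥ 1, this is ≤ 34/(3·3k) = (34/9)/k.
So |(-5k - 2)/(3k + 8) + 5/3| < ε whenever k > (34/9)/ε.
Take M = (34/9)/ε. If k > M then |(-5k - 2)/(3k + 8) + 5/3| ≤ (34/9)/k < ε.

M = (34/9)/ε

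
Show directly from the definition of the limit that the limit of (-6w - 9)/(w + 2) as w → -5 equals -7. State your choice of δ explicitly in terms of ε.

Let ε > 0 be given. We want δ > 0 with 0 < |w + 5| < δ ⇒ |(-6w - 9)/(w + 2) + 7| < ε.
Combining over a common denominator, (-6w - 9)/(w + 2) + 7 = [(-6w - 9)·(-3) − 21·(w + 2)] / [(-3)·(w + 2)] = -3(w + 5) / ((-3)(w + 2)).
So |(-6w - 9)/(w + 2) + 7| = 3|w + 5| / (3·|w + 2|).
Require δ ≤ 3/2, so |w + 2| ≥ |-3| − |w + 5| > 3 − 3/2 = 3/2.
Hence |(-6w - 9)/(w + 2) + 7| < 3|w + 5|/(3·(3/2)) = (2/3)|w + 5|, which is < ε once |w + 5| < (3/2)ε.
Take δ = min(3/2, (3/2)ε). Then 0 < |w + 5| < δ forces both bounds, so |(-6w - 9)/(w + 2) + 7| < ε.

δ = min(3/2, (3/2)ε)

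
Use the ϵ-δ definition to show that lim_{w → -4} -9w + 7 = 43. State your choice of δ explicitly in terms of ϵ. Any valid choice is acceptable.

Let ϵ > 0 be given. We need δ > 0 so that 0 < |w + 4| < δ implies |(-9w + 7) − 43| < ϵ.
|(-9w + 7) − 43| = |-9w - 36| = 9|w + 4|.
So 9|w + 4| < ϵ exactly when |w + 4| < ϵ/9.
Take δ = ϵ/9. If 0 < |w + 4| < δ then |(-9w + 7) − 43| = 9|w + 4| < 9·(ϵ/9) = ϵ.

δ = ϵ/9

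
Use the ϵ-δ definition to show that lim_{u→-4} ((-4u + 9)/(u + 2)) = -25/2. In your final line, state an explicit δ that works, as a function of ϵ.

Let ϵ > 0 be given. We want δ > 0 with 0 < |u + 4| < δ ⇒ |(-4u + 9)/(u + 2) + 25/2| < ϵ.
Combining over a common denominator, (-4u + 9)/(u + 2) + 25/2 = [(-4u + 9)·(-2) − 25·(u + 2)] / [(-2)·(u + 2)] = -17(u + 4) / ((-2)(u + 2)).
So |(-4u + 9)/(u + 2) + 25/2| = 17|u + 4| / (2·|u + 2|).
Restrict δ ≤ 1. Then |u + 4| < 1 gives |u + 2| = |(u + 4) + (-2)| ≥ 2 − 1 = 1.
Hence |(-4u + 9)/(u + 2) + 25/2| < 17|u + 4|/(2·1) = (17/2)|u + 4|, which is < ϵ once |u + 4| < (2/17)ϵ.
Take δ = min(1, (2/17)ϵ). Then 0 < |u + 4| < δ forces both bounds, so |(-4u + 9)/(u + 2) + 25/2| < ϵ.

δ = min(1, (2/17)ϵ)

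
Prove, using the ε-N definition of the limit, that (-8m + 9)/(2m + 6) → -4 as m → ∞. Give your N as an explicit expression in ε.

N = (33/2)/ε

Suppose ε > 0. For m ≥ 1, |(-8m + 9)/(2m + 6) + 4| = |66|/(2(2m + 6)) = 66/(2(2m + 6)).
Since 2m + 6 ≥ 2m for m ≥ 1, this is ≤ 66/(2·2m) = (33/2)/m.
So |(-8m + 9)/(2m + 6) + 4| < ε whenever m > (33/2)/ε.
Take N = (33/2)/ε. If m > N then |(-8m + 9)/(2m + 6) + 4| ≤ (33/2)/m < ε.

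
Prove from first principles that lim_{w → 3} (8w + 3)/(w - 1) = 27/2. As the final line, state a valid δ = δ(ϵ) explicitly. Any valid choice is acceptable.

δ = min(1, (2/11)ϵ)

Let ϵ > 0 be given. We want δ > 0 with 0 < |w − 3| < δ ⇒ |(8w + 3)/(w - 1) − (27/2)| < ϵ.
Combining over a common denominator, (8w + 3)/(w - 1) − (27/2) = [(8w + 3)·2 − 27·(w - 1)] / [2·(w - 1)] = -11(w − 3) / (2(w - 1)).
So |(8w + 3)/(w - 1) − (27/2)| = 11|w − 3| / (2·|w − 1|).
Require δ ≤ 1, so |w − 1| ≥ |2| − |w − 3| > 2 − 1 = 1.
Hence |(8w + 3)/(w - 1) − (27/2)| < 11|w − 3|/(2·1) = (11/2)|w − 3|, which is < ϵ once |w − 3| < (2/11)ϵ.
Take δ = min(1, (2/11)ϵ). Then 0 < |w − 3| < δ forces both bounds, so |(8w + 3)/(w - 1) − (27/2)| < ϵ.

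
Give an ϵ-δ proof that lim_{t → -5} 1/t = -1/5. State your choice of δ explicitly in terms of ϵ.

δ = min(5/2, (25/2)ϵ)

Suppose ϵ > 0. We seek δ > 0 such that 0 < |t + 5| < δ implies |1/t + 1/5| < ϵ.
|1/t + 1/5| = |-5 − t|/(5·|t|) = |t + 5|/(5|t|).
Restrict δ ≤ 5/2. Then |t + 5| < 5/2 gives |t| > 5/2, so 5|t| > 25/2.
Then |1/t + 1/5| < |t + 5|/(25/2), which is < ϵ when |t + 5| < (25/2)ϵ.
Take δ = min(5/2, (25/2)ϵ). Then 0 < |t + 5| < δ gives both |t + 5| < 5/2 and |t + 5| < (25/2)ϵ, so |1/t + 1/5| < ϵ.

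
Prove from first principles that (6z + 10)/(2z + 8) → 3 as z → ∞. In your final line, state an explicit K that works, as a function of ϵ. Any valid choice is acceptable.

Let ϵ > 0. We seek K > 0 such that z > K implies |(6z + 10)/(2z + 8) − 3| < ϵ.
(6z + 10)/(2z + 8) − 3 = (2(6z + 10) − 6(2z + 8)) / (2(2z + 8)) = -28/(2(2z + 8)).
For z > 0 we have 2z + 8 > 2z, so |(6z + 10)/(2z + 8) − 3| = 28/(2(2z + 8)) < 28/(2·2z) = 7/z.
Thus |(6z + 10)/(2z + 8) − 3| < ϵ whenever z > 7/ϵ.
Take K = 7/ϵ. If z > K then |(6z + 10)/(2z + 8) − 3| < 7/z < ϵ.

K = 7/ϵ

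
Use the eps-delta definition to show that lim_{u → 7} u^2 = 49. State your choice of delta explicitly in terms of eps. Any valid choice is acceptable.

delta = min(1, eps/15)

Let eps > 0. We seek delta > 0 with 0 < |u − 7| < delta ⇒ |u^2 − 49| < eps.
Factor: u^2 − 49 = (u − 7)(u + 7), so |u^2 − 49| = |u − 7|·|u + 7|.
Restrict delta ≤ 1. Then |u − 7| < 1 gives |u| < 8, so by the triangle inequality |u + 7| ≤ 8 + 7 = 15.
Hence |u^2 − 49| ≤ 15|u − 7|, which is < eps once |u − 7| < eps/15.
Take delta = min(1, eps/15). If 0 < |u − 7| < delta then both bounds hold and |u^2 − 49| ≤ 15|u − 7| < 15·(eps/15) = eps.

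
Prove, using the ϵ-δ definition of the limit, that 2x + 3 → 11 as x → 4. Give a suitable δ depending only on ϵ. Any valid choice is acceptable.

δ = ϵ/2

Let ϵ > 0 be given. We need δ > 0 so that 0 < |x − 4| < δ implies |(2x + 3) − 11| < ϵ.
Since (2x + 3) − 11 = 2(x − 4), we have |(2x + 3) − 11| = 2|x − 4|.
Thus it suffices that |x − 4| < ϵ/2.
Take δ = ϵ/2. If 0 < |x − 4| < δ then |(2x + 3) − 11| = 2|x − 4| < 2·(ϵ/2) = ϵ.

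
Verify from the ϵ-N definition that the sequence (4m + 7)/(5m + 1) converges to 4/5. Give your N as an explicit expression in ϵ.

Let ϵ > 0. For m ≥ 1, |(4m + 7)/(5m + 1) − (4/5)| = |31|/(5(5m + 1)) = 31/(5(5m + 1)).
Since 5m + 1 ≥ 5m for m ≥ 1, this is ≤ 31/(5·5m) = (31/25)/m.
So |(4m + 7)/(5m + 1) − (4/5)| < ϵ whenever m > (31/25)/ϵ.
Take N = (31/25)/ϵ. If m > N then |(4m + 7)/(5m + 1) − (4/5)| ≤ (31/25)/m < ϵ.

N = (31/25)/ϵ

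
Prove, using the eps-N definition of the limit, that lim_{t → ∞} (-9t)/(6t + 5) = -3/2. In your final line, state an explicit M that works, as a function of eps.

M = (5/4)/eps

Fix eps > 0. We seek M > 0 such that t > M implies |(-9t)/(6t + 5) + 3/2| < eps.
(-9t)/(6t + 5) + 3/2 = (6(-9t) − (-9)(6t + 5)) / (6(6t + 5)) = 45/(6(6t + 5)).
For t > 0 we have 6t + 5 > 6t, so |(-9t)/(6t + 5) + 3/2| = 45/(6(6t + 5)) < 45/(6·6t) = (5/4)/t.
Thus |(-9t)/(6t + 5) + 3/2| < eps whenever t > (5/4)/eps.
Take M = (5/4)/eps. If t > M then |(-9t)/(6t + 5) + 3/2| < (5/4)/t < eps.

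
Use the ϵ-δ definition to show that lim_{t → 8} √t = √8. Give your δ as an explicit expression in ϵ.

Let ϵ > 0. We want δ > 0 such that 0 < |t − 8| < δ implies |√t − √8| < ϵ.
Multiplying by the conjugate, |√t − √8| = |t − 8|/(√t + √8).
Restrict δ ≤ 8 so that |t − 8| < 8 forces t > 0, and then √t + √8 > √8.
Hence |√t − √8| < |t − 8|/√8, which is < ϵ once |t − 8| < √8·ϵ.
Take δ = min(8, √8·ϵ). If 0 < |t − 8| < δ then t > 0 and |√t − √8| < |t − 8|/√8 < ϵ.

δ = min(8, √8·ϵ)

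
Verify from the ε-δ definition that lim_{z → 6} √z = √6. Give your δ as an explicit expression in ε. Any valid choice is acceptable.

δ = min(6, √6·ε)

Suppose ε > 0. We want δ > 0 such that 0 < |z − 6| < δ implies |√z − √6| < ε.
Multiplying by the conjugate, |√z − √6| = |z − 6|/(√z + √6).
Restrict δ ≤ 6 so that |z − 6| < 6 forces z > 0, and then √z + √6 > √6.
Hence |√z − √6| < |z − 6|/√6, which is < ε once |z − 6| < √6·ε.
Take δ = min(6, √6·ε). If 0 < |z − 6| < δ then z > 0 and |√z − √6| < |z − 6|/√6 < ε.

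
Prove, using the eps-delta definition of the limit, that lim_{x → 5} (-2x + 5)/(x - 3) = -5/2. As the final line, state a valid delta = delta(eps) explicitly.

delta = min(1, 2eps)

Let eps > 0 be given. We want delta > 0 with 0 < |x − 5| < delta ⇒ |(-2x + 5)/(x - 3) + 5/2| < eps.
Combining over a common denominator, (-2x + 5)/(x - 3) + 5/2 = [(-2x + 5)·2 − (-5)·(x - 3)] / [2·(x - 3)] = 1(x − 5) / (2(x - 3)).
So |(-2x + 5)/(x - 3) + 5/2| = |x − 5| / (2·|x − 3|).
Restrict delta ≤ 1. Then |x − 5| < 1 gives |x − 3| = |(x − 5) + 2| ≥ 2 − 1 = 1.
Hence |(-2x + 5)/(x - 3) + 5/2| < |x − 5|/(2·1) = (1/2)|x − 5|, which is < eps once |x − 5| < 2eps.
Take delta = min(1, 2eps). Then 0 < |x − 5| < delta forces both bounds, so |(-2x + 5)/(x - 3) + 5/2| < eps.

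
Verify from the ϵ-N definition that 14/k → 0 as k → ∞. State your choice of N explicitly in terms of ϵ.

N = 14/ϵ

Fix ϵ > 0. For k ≥ 1, |14/k − 0| = 14/(k) ≤ 14/k.
We need 14/k < ϵ, i.e. k > 14/ϵ.
Take N = 14/ϵ. If k > N then |14/k| ≤ 14/k < ϵ.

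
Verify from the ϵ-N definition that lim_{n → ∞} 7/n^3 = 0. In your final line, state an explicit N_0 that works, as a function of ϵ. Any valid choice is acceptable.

N_0 = (7/ϵ)^{1/3}

Let ϵ > 0. For n ≥ 1, |7/n^3 − 0| = 7/n^3.
7/n^3 < ϵ ⇔ n^3 > 7/ϵ ⇔ n > (7/ϵ)^{1/3}.
Take N_0 = (7/ϵ)^{1/3}. Then n > N_0 implies 7/n^3 < ϵ.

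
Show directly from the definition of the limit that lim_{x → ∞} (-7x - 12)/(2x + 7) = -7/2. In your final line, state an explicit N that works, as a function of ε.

Suppose ε > 0. We seek N > 0 such that x > N implies |(-7x - 12)/(2x + 7) + 7/2| < ε.
(-7x - 12)/(2x + 7) + 7/2 = (2(-7x - 12) − (-7)(2x + 7)) / (2(2x + 7)) = 25/(2(2x + 7)).
For x > 0 we have 2x + 7 > 2x, so |(-7x - 12)/(2x + 7) + 7/2| = 25/(2(2x + 7)) < 25/(2·2x) = (25/4)/x.
Thus |(-7x - 12)/(2x + 7) + 7/2| < ε whenever x > (25/4)/ε.
Take N = (25/4)/ε. If x > N then |(-7x - 12)/(2x + 7) + 7/2| < (25/4)/x < ε.

N = (25/4)/ε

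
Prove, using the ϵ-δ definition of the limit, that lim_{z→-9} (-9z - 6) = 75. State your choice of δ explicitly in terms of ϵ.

Let ϵ > 0 be given. We need δ > 0 so that 0 < |z + 9| < δ implies |(-9z - 6) − 75| < ϵ.
|(-9z - 6) − 75| = |-9z - 81| = 9|z + 9|.
So 9|z + 9| < ϵ exactly when |z + 9| < ϵ/9.
Take δ = ϵ/9. If 0 < |z + 9| < δ then |(-9z - 6) − 75| = 9|z + 9| < 9·(ϵ/9) = ϵ.

δ = ϵ/9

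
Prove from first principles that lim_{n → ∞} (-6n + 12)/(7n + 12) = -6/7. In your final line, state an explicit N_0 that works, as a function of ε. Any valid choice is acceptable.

N_0 = (156/49)/ε

Fix ε > 0. For n ≥ 1, |(-6n + 12)/(7n + 12) + 6/7| = |156|/(7(7n + 12)) = 156/(7(7n + 12)).
Since 7n + 12 ≥ 7n for n ≥ 1, this is ≤ 156/(7·7n) = (156/49)/n.
So |(-6n + 12)/(7n + 12) + 6/7| < ε whenever n > (156/49)/ε.
Take N_0 = (156/49)/ε. If n > N_0 then |(-6n + 12)/(7n + 12) + 6/7| ≤ (156/49)/n < ε.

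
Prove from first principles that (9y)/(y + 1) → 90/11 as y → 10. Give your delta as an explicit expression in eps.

Let eps > 0. We want delta > 0 with 0 < |y − 10| < delta ⇒ |(9y)/(y + 1) − (90/11)| < eps.
Combining over a common denominator, (9y)/(y + 1) − (90/11) = [(9y)·11 − 90·(y + 1)] / [11·(y + 1)] = 9(y − 10) / (11(y + 1)).
So |(9y)/(y + 1) − (90/11)| = 9|y − 10| / (11·|y + 1|).
Require delta ≤ 11/2, so |y + 1| ≥ |11| − |y − 10| > 11 − 11/2 = 11/2.
Hence |(9y)/(y + 1) − (90/11)| < 9|y − 10|/(11·(11/2)) = (18/121)|y − 10|, which is < eps once |y − 10| < (121/18)eps.
Take delta = min(11/2, (121/18)eps). Then 0 < |y − 10| < delta forces both bounds, so |(9y)/(y + 1) − (90/11)| < eps.

delta = min(11/2, (121/18)eps)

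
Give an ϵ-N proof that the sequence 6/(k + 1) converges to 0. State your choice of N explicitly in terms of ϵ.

Suppose ϵ > 0. For k ≥ 1, |6/(k + 1) − 0| = 6/(k + 1) ≤ 6/k.
We need 6/k < ϵ, i.e. k > 6/ϵ.
Take N = 6/ϵ. If k > N then |6/(k + 1)| ≤ 6/k < ϵ.

N = 6/ϵ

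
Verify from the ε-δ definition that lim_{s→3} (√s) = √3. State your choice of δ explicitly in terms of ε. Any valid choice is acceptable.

Let ε > 0. We want δ > 0 such that 0 < |s − 3| < δ implies |√s − √3| < ε.
Multiplying by the conjugate, |√s − √3| = |s − 3|/(√s + √3).
Restrict δ ≤ 3 so that |s − 3| < 3 forces s > 0, and then √s + √3 > √3.
Hence |√s − √3| < |s − 3|/√3, which is < ε once |s − 3| < √3·ε.
Take δ = min(3, √3·ε). If 0 < |s − 3| < δ then s > 0 and |√s − √3| < |s − 3|/√3 < ε.

δ = min(3, √3·ε)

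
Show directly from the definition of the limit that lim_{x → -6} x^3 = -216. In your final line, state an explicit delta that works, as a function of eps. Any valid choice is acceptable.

delta = min(1, eps/127)

Let eps > 0. We seek delta > 0 with 0 < |x + 6| < delta ⇒ |x^3 + 216| < eps.
Factor: x^3 + 216 = (x + 6)(x^2 - 6x + 36), so |x^3 + 216| = |x + 6|·|x^2 - 6x + 36|.
Restrict delta ≤ 1. Then |x + 6| < 1 gives |x| < 7, so by the triangle inequality |x^2 - 6x + 36| ≤ 7^2 + 6·7 + 36 = 127.
Hence |x^3 + 216| ≤ 127|x + 6|, which is < eps once |x + 6| < eps/127.
Take delta = min(1, eps/127). If 0 < |x + 6| < delta then both bounds hold and |x^3 + 216| ≤ 127|x + 6| < 127·(eps/127) = eps.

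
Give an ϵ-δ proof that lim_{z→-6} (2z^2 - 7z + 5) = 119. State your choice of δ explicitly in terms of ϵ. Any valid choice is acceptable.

δ = min(1, ϵ/33)

Let ϵ > 0. We want δ > 0 such that 0 < |z + 6| < δ implies |(2z^2 - 7z + 5) − 119| < ϵ.
(2z^2 - 7z + 5) − 119 = 2z^2 - 7z - 114 = (z + 6)(2z - 19).
So |(2z^2 - 7z + 5) − 119| = |z + 6|·|2z - 19|.
Assume first that |z + 6| < 1, so |z| < 7. Then |2z - 19| ≤ 2·7 + 19 = 33.
Hence |(2z^2 - 7z + 5) − 119| ≤ 33|z + 6| < ϵ provided |z + 6| < ϵ/33.
Choosing δ = min(1, ϵ/33) ensures both conditions, hence |(2z^2 - 7z + 5) − 119| < ϵ.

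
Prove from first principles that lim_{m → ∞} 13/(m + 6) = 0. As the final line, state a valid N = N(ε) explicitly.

N = 13/ε

Suppose ε > 0. For m ≥ 1, |13/(m + 6) − 0| = 13/(m + 6) ≤ 13/m.
We need 13/m < ε, i.e. m > 13/ε.
Take N = 13/ε. If m > N then |13/(m + 6)| ≤ 13/m < ε.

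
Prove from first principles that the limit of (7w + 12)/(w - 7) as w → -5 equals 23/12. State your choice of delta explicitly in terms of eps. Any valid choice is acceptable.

Suppose eps > 0. We want delta > 0 with 0 < |w + 5| < delta ⇒ |(7w + 12)/(w - 7) − (23/12)| < eps.
Combining over a common denominator, (7w + 12)/(w - 7) − (23/12) = [(7w + 12)·(-12) − (-23)·(w - 7)] / [(-12)·(w - 7)] = -61(w + 5) / ((-12)(w - 7)).
So |(7w + 12)/(w - 7) − (23/12)| = 61|w + 5| / (12·|w − 7|).
Restrict delta ≤ 6. Then |w + 5| < 6 gives |w − 7| = |(w + 5) + (-12)| ≥ 12 − 6 = 6.
Hence |(7w + 12)/(w - 7) − (23/12)| < 61|w + 5|/(12·6) = (61/72)|w + 5|, which is < eps once |w + 5| < (72/61)eps.
Take delta = min(6, (72/61)eps). Then 0 < |w + 5| < delta forces both bounds, so |(7w + 12)/(w - 7) − (23/12)| < eps.

delta = min(6, (72/61)eps)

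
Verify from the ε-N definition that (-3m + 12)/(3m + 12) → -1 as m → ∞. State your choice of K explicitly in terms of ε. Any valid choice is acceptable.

K = 8/ε

Fix ε > 0. For m ≥ 1, |(-3m + 12)/(3m + 12) + 1| = |72|/(3(3m + 12)) = 72/(3(3m + 12)).
Since 3m + 12 ≥ 3m for m ≥ 1, this is ≤ 72/(3·3m) = 8/m.
So |(-3m + 12)/(3m + 12) + 1| < ε whenever m > 8/ε.
Take K = 8/ε. If m > K then |(-3m + 12)/(3m + 12) + 1| ≤ 8/m < ε.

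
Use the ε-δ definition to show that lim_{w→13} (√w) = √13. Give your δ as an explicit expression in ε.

Fix ε > 0. We want δ > 0 such that 0 < |w − 13| < δ implies |√w − √13| < ε.
Multiplying by the conjugate, |√w − √13| = |w − 13|/(√w + √13).
Restrict δ ≤ 13 so that |w − 13| < 13 forces w > 0, and then √w + √13 > √13.
Hence |√w − √13| < |w − 13|/√13, which is < ε once |w − 13| < √13·ε.
Take δ = min(13, √13·ε). If 0 < |w − 13| < δ then w > 0 and |√w − √13| < |w − 13|/√13 < ε.

δ = min(13, √13·ε)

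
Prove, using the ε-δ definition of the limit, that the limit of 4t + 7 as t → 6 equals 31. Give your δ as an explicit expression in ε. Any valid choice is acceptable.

δ = ε/4

Let ε > 0 be given. We need δ > 0 so that 0 < |t − 6| < δ implies |(4t + 7) − 31| < ε.
Since (4t + 7) − 31 = 4(t − 6), we have |(4t + 7) − 31| = 4|t − 6|.
So 4|t − 6| < ε exactly when |t − 6| < ε/4.
Choosing δ = ε/4 gives |(4t + 7) − 31| = 4|t − 6| < ε whenever |t − 6| < δ.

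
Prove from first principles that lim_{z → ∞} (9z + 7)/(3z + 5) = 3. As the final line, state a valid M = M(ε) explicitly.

Let ε > 0 be given. We seek M > 0 such that z > M implies |(9z + 7)/(3z + 5) − 3| < ε.
(9z + 7)/(3z + 5) − 3 = (3(9z + 7) − 9(3z + 5)) / (3(3z + 5)) = -24/(3(3z + 5)).
For z > 0 we have 3z + 5 > 3z, so |(9z + 7)/(3z + 5) − 3| = 24/(3(3z + 5)) < 24/(3·3z) = (8/3)/z.
Thus |(9z + 7)/(3z + 5) − 3| < ε whenever z > (8/3)/ε.
Take M = (8/3)/ε. If z > M then |(9z + 7)/(3z + 5) − 3| < (8/3)/z < ε.

M = (8/3)/ε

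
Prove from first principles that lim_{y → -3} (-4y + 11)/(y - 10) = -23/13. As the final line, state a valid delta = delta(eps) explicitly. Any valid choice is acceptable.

Suppose eps > 0. We want delta > 0 with 0 < |y + 3| < delta ⇒ |(-4y + 11)/(y - 10) + 23/13| < eps.
Combining over a common denominator, (-4y + 11)/(y - 10) + 23/13 = [(-4y + 11)·(-13) − 23·(y - 10)] / [(-13)·(y - 10)] = 29(y + 3) / ((-13)(y - 10)).
So |(-4y + 11)/(y - 10) + 23/13| = 29|y + 3| / (13·|y − 10|).
Require delta ≤ 13/2, so |y − 10| ≥ |-13| − |y + 3| > 13 − 13/2 = 13/2.
Hence |(-4y + 11)/(y - 10) + 23/13| < 29|y + 3|/(13·(13/2)) = (58/169)|y + 3|, which is < eps once |y + 3| < (169/58)eps.
Take delta = min(13/2, (169/58)eps). Then 0 < |y + 3| < delta forces both bounds, so |(-4y + 11)/(y - 10) + 23/13| < eps.

delta = min(13/2, (169/58)eps)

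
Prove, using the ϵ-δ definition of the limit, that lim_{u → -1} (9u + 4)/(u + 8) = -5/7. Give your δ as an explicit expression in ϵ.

Let ϵ > 0 be given. We want δ > 0 with 0 < |u + 1| < δ ⇒ |(9u + 4)/(u + 8) + 5/7| < ϵ.
Combining over a common denominator, (9u + 4)/(u + 8) + 5/7 = [(9u + 4)·7 − (-5)·(u + 8)] / [7·(u + 8)] = 68(u + 1) / (7(u + 8)).
So |(9u + 4)/(u + 8) + 5/7| = 68|u + 1| / (7·|u + 8|).
Require δ ≤ 7/2, so |u + 8| ≥ |7| − |u + 1| > 7 − 7/2 = 7/2.
Hence |(9u + 4)/(u + 8) + 5/7| < 68|u + 1|/(7·(7/2)) = (136/49)|u + 1|, which is < ϵ once |u + 1| < (49/136)ϵ.
Take δ = min(7/2, (49/136)ϵ). Then 0 < |u + 1| < δ forces both bounds, so |(9u + 4)/(u + 8) + 5/7| < ϵ.

δ = min(7/2, (49/136)ϵ)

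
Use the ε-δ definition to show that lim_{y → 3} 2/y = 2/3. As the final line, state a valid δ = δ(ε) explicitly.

Let ε > 0 be given. We seek δ > 0 such that 0 < |y − 3| < δ implies |2/y − (2/3)| < ε.
|2/y − (2/3)| = 2·|3 − y|/(3·|y|) = 2|y − 3|/(3|y|).
Require δ ≤ 3/2 so that |y| > 3 − 3/2 = 3/2, hence 3|y| > 9/2.
Then |2/y − (2/3)| < 2|y − 3|/(9/2), which is < ε when |y − 3| < (9/4)ε.
Take δ = min(3/2, (9/4)ε). Then 0 < |y − 3| < δ gives both |y − 3| < 3/2 and |y − 3| < (9/4)ε, so |2/y − (2/3)| < ε.

δ = min(3/2, (9/4)ε)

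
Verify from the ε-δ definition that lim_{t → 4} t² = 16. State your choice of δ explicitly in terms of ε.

δ = min(1, ε/9)

Suppose ε > 0. We seek δ > 0 with 0 < |t − 4| < δ ⇒ |t² − 16| < ε.
Factor: t² − 16 = (t − 4)(t + 4), so |t² − 16| = |t − 4|·|t + 4|.
Restrict δ ≤ 1. Then |t − 4| < 1 gives |t| < 5, so by the triangle inequality |t + 4| ≤ 5 + 4 = 9.
Hence |t² − 16| ≤ 9|t − 4|, which is < ε once |t − 4| < ε/9.
Take δ = min(1, ε/9). If 0 < |t − 4| < δ then both bounds hold and |t² − 16| ≤ 9|t − 4| < 9·(ε/9) = ε.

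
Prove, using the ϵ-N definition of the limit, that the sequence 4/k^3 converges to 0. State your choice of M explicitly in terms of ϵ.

M = (4/ϵ)^{1/3}

Let ϵ > 0 be given. For k ≥ 1, |4/k^3 − 0| = 4/k^3.
4/k^3 < ϵ ⇔ k^3 > 4/ϵ ⇔ k > (4/ϵ)^{1/3}.
Take M = (4/ϵ)^{1/3}. Then k > M implies 4/k^3 < ϵ.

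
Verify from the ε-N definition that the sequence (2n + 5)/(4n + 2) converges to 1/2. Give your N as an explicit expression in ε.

Let ε > 0 be given. For n ≥ 1, |(2n + 5)/(4n + 2) − (1/2)| = |16|/(4(4n + 2)) = 16/(4(4n + 2)).
Since 4n + 2 ≥ 4n for n ≥ 1, this is ≤ 16/(4·4n) = 1/n.
So |(2n + 5)/(4n + 2) − (1/2)| < ε whenever n > 1/ε.
Take N = 1/ε. If n > N then |(2n + 5)/(4n + 2) − (1/2)| ≤ 1/n < ε.

N = 1/ε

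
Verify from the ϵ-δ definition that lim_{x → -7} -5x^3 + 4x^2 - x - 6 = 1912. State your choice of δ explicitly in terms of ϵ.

δ = min(1, ϵ/906)

Let ϵ > 0. We want δ > 0 such that 0 < |x + 7| < δ implies |(-5x^3 + 4x^2 - x - 6) − 1912| < ϵ.
(-5x^3 + 4x^2 - x - 6) − 1912 = -5x^3 + 4x^2 - x - 1918 = (x + 7)(-5x^2 + 39x - 274).
So |(-5x^3 + 4x^2 - x - 6) − 1912| = |x + 7|·|-5x^2 + 39x - 274|.
Require δ ≤ 1. Then |x + 7| < 1 gives |x| < 8, and by the triangle inequality |-5x^2 + 39x - 274| ≤ 5·8^2 + 39·8 + 274 = 906.
Hence |(-5x^3 + 4x^2 - x - 6) − 1912| ≤ 906|x + 7| < ϵ provided |x + 7| < ϵ/906.
Choosing δ = min(1, ϵ/906) ensures both conditions, hence |(-5x^3 + 4x^2 - x - 6) − 1912| < ϵ.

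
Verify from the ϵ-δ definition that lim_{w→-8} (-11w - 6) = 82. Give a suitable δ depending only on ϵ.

δ = ϵ/11

Let ϵ > 0. We need δ > 0 so that 0 < |w + 8| < δ implies |(-11w - 6) − 82| < ϵ.
|(-11w - 6) − 82| = |-11w - 88| = 11|w + 8|.
So 11|w + 8| < ϵ exactly when |w + 8| < ϵ/11.
Choosing δ = ϵ/11 gives |(-11w - 6) − 82| = 11|w + 8| < ϵ whenever |w + 8| < δ.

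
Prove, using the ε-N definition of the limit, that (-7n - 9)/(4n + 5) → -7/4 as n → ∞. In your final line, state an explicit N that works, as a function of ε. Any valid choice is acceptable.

N = (1/16)/ε

Let ε > 0. For n ≥ 1, |(-7n - 9)/(4n + 5) + 7/4| = |-1|/(4(4n + 5)) = 1/(4(4n + 5)).
Since 4n + 5 ≥ 4n for n ≥ 1, this is ≤ 1/(4·4n) = (1/16)/n.
So |(-7n - 9)/(4n + 5) + 7/4| < ε whenever n > (1/16)/ε.
Take N = (1/16)/ε. If n > N then |(-7n - 9)/(4n + 5) + 7/4| ≤ (1/16)/n < ε.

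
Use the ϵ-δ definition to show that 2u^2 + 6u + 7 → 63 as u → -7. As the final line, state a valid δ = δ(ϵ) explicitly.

δ = min(1, ϵ/24)

Let ϵ > 0. We want δ > 0 such that 0 < |u + 7| < δ implies |(2u^2 + 6u + 7) − 63| < ϵ.
(2u^2 + 6u + 7) − 63 = 2u^2 + 6u - 56 = (u + 7)(2u - 8).
So |(2u^2 + 6u + 7) − 63| = |u + 7|·|2u - 8|.
Require δ ≤ 1. Then |u + 7| < 1 gives |u| < 8, and by the triangle inequality |2u - 8| ≤ 2·8 + 8 = 24.
Hence |(2u^2 + 6u + 7) − 63| ≤ 24|u + 7| < ϵ provided |u + 7| < ϵ/24.
Take δ = min(1, ϵ/24). Then 0 < |u + 7| < δ gives both |u + 7| < 1 and |u + 7| < ϵ/24, so |(2u^2 + 6u + 7) − 63| < ϵ.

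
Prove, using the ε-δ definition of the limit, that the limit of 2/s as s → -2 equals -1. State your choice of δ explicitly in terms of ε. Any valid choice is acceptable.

δ = min(1, ε)

Suppose ε > 0. We seek δ > 0 such that 0 < |s + 2| < δ implies |2/s + 1| < ε.
|2/s + 1| = 2·|-2 − s|/(2·|s|) = 2|s + 2|/(2|s|).
Require δ ≤ 1 so that |s| > 2 − 1 = 1, hence 2|s| > 2.
Then |2/s + 1| < 2|s + 2|/2, which is < ε when |s + 2| < ε.
Take δ = min(1, ε). Then 0 < |s + 2| < δ gives both |s + 2| < 1 and |s + 2| < ε, so |2/s + 1| < ε.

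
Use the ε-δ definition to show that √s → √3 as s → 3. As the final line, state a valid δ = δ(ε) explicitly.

δ = min(3, √3·ε)

Fix ε > 0. We want δ > 0 such that 0 < |s − 3| < δ implies |√s − √3| < ε.
Multiplying by the conjugate, |√s − √3| = |s − 3|/(√s + √3).
Restrict δ ≤ 3 so that |s − 3| < 3 forces s > 0, and then √s + √3 > √3.
Hence |√s − √3| < |s − 3|/√3, which is < ε once |s − 3| < √3·ε.
Take δ = min(3, √3·ε). If 0 < |s − 3| < δ then s > 0 and |√s − √3| < |s − 3|/√3 < ε.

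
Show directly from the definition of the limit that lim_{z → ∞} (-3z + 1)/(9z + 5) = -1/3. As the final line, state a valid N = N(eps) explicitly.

Fix eps > 0. We seek N > 0 such that z > N implies |(-3z + 1)/(9z + 5) + 1/3| < eps.
(-3z + 1)/(9z + 5) + 1/3 = (9(-3z + 1) − (-3)(9z + 5)) / (9(9z + 5)) = 24/(9(9z + 5)).
For z > 0 we have 9z + 5 > 9z, so |(-3z + 1)/(9z + 5) + 1/3| = 24/(9(9z + 5)) < 24/(9·9z) = (8/27)/z.
Thus |(-3z + 1)/(9z + 5) + 1/3| < eps whenever z > (8/27)/eps.
Take N = (8/27)/eps. If z > N then |(-3z + 1)/(9z + 5) + 1/3| < (8/27)/z < eps.

N = (8/27)/eps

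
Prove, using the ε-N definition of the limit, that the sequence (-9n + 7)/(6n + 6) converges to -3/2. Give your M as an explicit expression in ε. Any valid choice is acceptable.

M = (8/3)/ε

Suppose ε > 0. For n ≥ 1, |(-9n + 7)/(6n + 6) + 3/2| = |96|/(6(6n + 6)) = 96/(6(6n + 6)).
Since 6n + 6 ≥ 6n for n ≥ 1, this is ≤ 96/(6·6n) = (8/3)/n.
So |(-9n + 7)/(6n + 6) + 3/2| < ε whenever n > (8/3)/ε.
Take M = (8/3)/ε. If n > M then |(-9n + 7)/(6n + 6) + 3/2| ≤ (8/3)/n < ε.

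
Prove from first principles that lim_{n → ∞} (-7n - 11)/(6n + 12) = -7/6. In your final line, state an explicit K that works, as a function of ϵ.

Let ϵ > 0. For n ≥ 1, |(-7n - 11)/(6n + 12) + 7/6| = |18|/(6(6n + 12)) = 18/(6(6n + 12)).
Since 6n + 12 ≥ 6n for n ≥ 1, this is ≤ 18/(6·6n) = (1/2)/n.
So |(-7n - 11)/(6n + 12) + 7/6| < ϵ whenever n > (1/2)/ϵ.
Take K = (1/2)/ϵ. If n > K then |(-7n - 11)/(6n + 12) + 7/6| ≤ (1/2)/n < ϵ.

K = (1/2)/ϵ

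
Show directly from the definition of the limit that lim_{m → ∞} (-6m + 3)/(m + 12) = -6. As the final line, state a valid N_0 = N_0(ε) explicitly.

Suppose ε > 0. For m ≥ 1, |(-6m + 3)/(m + 12) + 6| = |75|/((m + 12)) = 75/((m + 12)).
Since m + 12 ≥ m for m ≥ 1, this is ≤ 75/(m) = 75/m.
So |(-6m + 3)/(m + 12) + 6| < ε whenever m > 75/ε.
Take N_0 = 75/ε. If m > N_0 then |(-6m + 3)/(m + 12) + 6| ≤ 75/m < ε.

N_0 = 75/ε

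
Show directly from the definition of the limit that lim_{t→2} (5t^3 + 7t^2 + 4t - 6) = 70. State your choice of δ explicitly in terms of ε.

δ = min(1, ε/134)

Let ε > 0 be given. We want δ > 0 such that 0 < |t − 2| < δ implies |(5t^3 + 7t^2 + 4t - 6) − 70| < ε.
(5t^3 + 7t^2 + 4t - 6) − 70 = 5t^3 + 7t^2 + 4t - 76 = (t − 2)(5t^2 + 17t + 38).
So |(5t^3 + 7t^2 + 4t - 6) − 70| = |t − 2|·|5t^2 + 17t + 38|.
Assume first that |t − 2| < 1, so |t| < 3. Then |5t^2 + 17t + 38| ≤ 5·3^2 + 17·3 + 38 = 134.
Hence |(5t^3 + 7t^2 + 4t - 6) − 70| ≤ 134|t − 2| < ε provided |t − 2| < ε/134.
Choosing δ = min(1, ε/134) ensures both conditions, hence |(5t^3 + 7t^2 + 4t - 6) − 70| < ε.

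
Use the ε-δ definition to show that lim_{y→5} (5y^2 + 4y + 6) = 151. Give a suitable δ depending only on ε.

δ = min(1, ε/59)

Let ε > 0. We want δ > 0 such that 0 < |y − 5| < δ implies |(5y^2 + 4y + 6) − 151| < ε.
(5y^2 + 4y + 6) − 151 = 5y^2 + 4y - 145 = (y − 5)(5y + 29).
So |(5y^2 + 4y + 6) − 151| = |y − 5|·|5y + 29|.
Require δ ≤ 1. Then |y − 5| < 1 gives |y| < 6, and by the triangle inequality |5y + 29| ≤ 5·6 + 29 = 59.
Hence |(5y^2 + 4y + 6) − 151| ≤ 59|y − 5| < ε provided |y − 5| < ε/59.
Choosing δ = min(1, ε/59) ensures both conditions, hence |(5y^2 + 4y + 6) − 151| < ε.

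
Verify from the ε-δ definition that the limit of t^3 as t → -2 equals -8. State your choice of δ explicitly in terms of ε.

Let ε > 0. We seek δ > 0 with 0 < |t + 2| < δ ⇒ |t^3 + 8| < ε.
Factor: t^3 + 8 = (t + 2)(t^2 - 2t + 4), so |t^3 + 8| = |t + 2|·|t^2 - 2t + 4|.
Impose δ ≤ 2 so that |t| < 4; then |t^2 - 2t + 4| ≤ 28.
Hence |t^3 + 8| ≤ 28|t + 2|, which is < ε once |t + 2| < ε/28.
Take δ = min(2, ε/28). If 0 < |t + 2| < δ then both bounds hold and |t^3 + 8| ≤ 28|t + 2| < 28·(ε/28) = ε.

δ = min(2, ε/28)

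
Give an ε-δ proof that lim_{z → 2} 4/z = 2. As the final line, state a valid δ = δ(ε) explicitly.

Suppose ε > 0. We seek δ > 0 such that 0 < |z − 2| < δ implies |4/z − 2| < ε.
|4/z − 2| = 4·|2 − z|/(2·|z|) = 4|z − 2|/(2|z|).
Require δ ≤ 1 so that |z| > 2 − 1 = 1, hence 2|z| > 2.
Then |4/z − 2| < 4|z − 2|/2, which is < ε when |z − 2| < (1/2)ε.
Take δ = min(1, (1/2)ε). Then 0 < |z − 2| < δ gives both |z − 2| < 1 and |z − 2| < (1/2)ε, so |4/z − 2| < ε.

δ = min(1, (1/2)ε)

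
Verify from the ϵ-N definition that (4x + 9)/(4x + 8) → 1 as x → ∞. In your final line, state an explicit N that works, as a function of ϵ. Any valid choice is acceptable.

Suppose ϵ > 0. We seek N > 0 such that x > N implies |(4x + 9)/(4x + 8) − 1| < ϵ.
(4x + 9)/(4x + 8) − 1 = (4(4x + 9) − 4(4x + 8)) / (4(4x + 8)) = 4/(4(4x + 8)).
For x > 0 we have 4x + 8 > 4x, so |(4x + 9)/(4x + 8) − 1| = 4/(4(4x + 8)) < 4/(4·4x) = (1/4)/x.
Thus |(4x + 9)/(4x + 8) − 1| < ϵ whenever x > (1/4)/ϵ.
Take N = (1/4)/ϵ. If x > N then |(4x + 9)/(4x + 8) − 1| < (1/4)/x < ϵ.

N = (1/4)/ϵ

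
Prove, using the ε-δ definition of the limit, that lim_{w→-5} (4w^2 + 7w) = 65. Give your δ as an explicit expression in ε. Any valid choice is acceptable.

δ = min(1, ε/37)

Fix ε > 0. We want δ > 0 such that 0 < |w + 5| < δ implies |(4w^2 + 7w) − 65| < ε.
(4w^2 + 7w) − 65 = 4w^2 + 7w - 65 = (w + 5)(4w - 13).
So |(4w^2 + 7w) − 65| = |w + 5|·|4w - 13|.
Require δ ≤ 1. Then |w + 5| < 1 gives |w| < 6, and by the triangle inequality |4w - 13| ≤ 4·6 + 13 = 37.
Hence |(4w^2 + 7w) − 65| ≤ 37|w + 5| < ε provided |w + 5| < ε/37.
Choosing δ = min(1, ε/37) ensures both conditions, hence |(4w^2 + 7w) − 65| < ε.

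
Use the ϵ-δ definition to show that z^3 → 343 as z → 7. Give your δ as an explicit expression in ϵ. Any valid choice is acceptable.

δ = min(1, ϵ/169)

Fix ϵ > 0. We seek δ > 0 with 0 < |z − 7| < δ ⇒ |z^3 − 343| < ϵ.
Factor: z^3 − 343 = (z − 7)(z^2 + 7z + 49), so |z^3 − 343| = |z − 7|·|z^2 + 7z + 49|.
Impose δ ≤ 1 so that |z| < 8; then |z^2 + 7z + 49| ≤ 169.
Hence |z^3 − 343| ≤ 169|z − 7|, which is < ϵ once |z − 7| < ϵ/169.
Take δ = min(1, ϵ/169). If 0 < |z − 7| < δ then both bounds hold and |z^3 − 343| ≤ 169|z − 7| < 169·(ϵ/169) = ϵ.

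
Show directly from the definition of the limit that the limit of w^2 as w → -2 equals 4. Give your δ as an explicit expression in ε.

δ = min(1, ε/5)

Let ε > 0 be given. We seek δ > 0 with 0 < |w + 2| < δ ⇒ |w^2 − 4| < ε.
Factor: w^2 − 4 = (w + 2)(w - 2), so |w^2 − 4| = |w + 2|·|w - 2|.
Impose δ ≤ 1 so that |w| < 3; then |w - 2| ≤ 5.
Hence |w^2 − 4| ≤ 5|w + 2|, which is < ε once |w + 2| < ε/5.
Take δ = min(1, ε/5). If 0 < |w + 2| < δ then both bounds hold and |w^2 − 4| ≤ 5|w + 2| < 5·(ε/5) = ε.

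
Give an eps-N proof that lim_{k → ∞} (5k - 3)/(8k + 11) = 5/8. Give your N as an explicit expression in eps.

Let eps > 0 be given. For k ≥ 1, |(5k - 3)/(8k + 11) − (5/8)| = |-79|/(8(8k + 11)) = 79/(8(8k + 11)).
Since 8k + 11 ≥ 8k for k ≥ 1, this is ≤ 79/(8·8k) = (79/64)/k.
So |(5k - 3)/(8k + 11) − (5/8)| < eps whenever k > (79/64)/eps.
Take N = (79/64)/eps. If k > N then |(5k - 3)/(8k + 11) − (5/8)| ≤ (79/64)/k < eps.

N = (79/64)/eps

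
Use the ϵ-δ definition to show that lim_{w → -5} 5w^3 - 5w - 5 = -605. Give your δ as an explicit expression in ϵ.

Suppose ϵ > 0. We want δ > 0 such that 0 < |w + 5| < δ implies |(5w^3 - 5w - 5) + 605| < ϵ.
(5w^3 - 5w - 5) + 605 = 5w^3 - 5w + 600 = (w + 5)(5w^2 - 25w + 120).
So |(5w^3 - 5w - 5) + 605| = |w + 5|·|5w^2 - 25w + 120|.
Require δ ≤ 1. Then |w + 5| < 1 gives |w| < 6, and by the triangle inequality |5w^2 - 25w + 120| ≤ 5·6^2 + 25·6 + 120 = 450.
Hence |(5w^3 - 5w - 5) + 605| ≤ 450|w + 5| < ϵ provided |w + 5| < ϵ/450.
Choosing δ = min(1, ϵ/450) ensures both conditions, hence |(5w^3 - 5w - 5) + 605| < ϵ.

δ = min(1, ϵ/450)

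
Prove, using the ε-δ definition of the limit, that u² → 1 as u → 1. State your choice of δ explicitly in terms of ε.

Let ε > 0 be given. We seek δ > 0 with 0 < |u − 1| < δ ⇒ |u² − 1| < ε.
Factor: u² − 1 = (u − 1)(u + 1), so |u² − 1| = |u − 1|·|u + 1|.
Impose δ ≤ 1 so that |u| < 2; then |u + 1| ≤ 3.
Hence |u² − 1| ≤ 3|u − 1|, which is < ε once |u − 1| < ε/3.
Take δ = min(1, ε/3). If 0 < |u − 1| < δ then both bounds hold and |u² − 1| ≤ 3|u − 1| < 3·(ε/3) = ε.

δ = min(1, ε/3)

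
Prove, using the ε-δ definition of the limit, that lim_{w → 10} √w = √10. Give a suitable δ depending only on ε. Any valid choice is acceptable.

δ = min(10, √10·ε)

Fix ε > 0. We want δ > 0 such that 0 < |w − 10| < δ implies |√w − √10| < ε.
Rationalise: √w − √10 = (w − 10)/(√w + √10), so |√w − √10| = |w − 10|/(√w + √10).
Restrict δ ≤ 10 so that |w − 10| < 10 forces w > 0, and then √w + √10 > √10.
Hence |√w − √10| < |w − 10|/√10, which is < ε once |w − 10| < √10·ε.
Take δ = min(10, √10·ε). If 0 < |w − 10| < δ then w > 0 and |√w − √10| < |w − 10|/√10 < ε.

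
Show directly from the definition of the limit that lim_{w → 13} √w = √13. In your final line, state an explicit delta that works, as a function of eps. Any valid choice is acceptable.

delta = min(13, √13·eps)

Suppose eps > 0. We want delta > 0 such that 0 < |w − 13| < delta implies |√w − √13| < eps.
Multiplying by the conjugate, |√w − √13| = |w − 13|/(√w + √13).
Restrict delta ≤ 13 so that |w − 13| < 13 forces w > 0, and then √w + √13 > √13.
Hence |√w − √13| < |w − 13|/√13, which is < eps once |w − 13| < √13·eps.
Take delta = min(13, √13·eps). If 0 < |w − 13| < delta then w > 0 and |√w − √13| < |w − 13|/√13 < eps.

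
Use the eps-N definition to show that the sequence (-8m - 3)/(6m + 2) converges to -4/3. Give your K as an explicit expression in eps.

K = (1/18)/eps

Let eps > 0. For m ≥ 1, |(-8m - 3)/(6m + 2) + 4/3| = |-2|/(6(6m + 2)) = 2/(6(6m + 2)).
Since 6m + 2 ≥ 6m for m ≥ 1, this is ≤ 2/(6·6m) = (1/18)/m.
So |(-8m - 3)/(6m + 2) + 4/3| < eps whenever m > (1/18)/eps.
Take K = (1/18)/eps. If m > K then |(-8m - 3)/(6m + 2) + 4/3| ≤ (1/18)/m < eps.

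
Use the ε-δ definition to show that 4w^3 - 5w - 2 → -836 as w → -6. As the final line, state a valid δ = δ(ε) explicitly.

δ = min(1, ε/503)

Fix ε > 0. We want δ > 0 such that 0 < |w + 6| < δ implies |(4w^3 - 5w - 2) + 836| < ε.
(4w^3 - 5w - 2) + 836 = 4w^3 - 5w + 834 = (w + 6)(4w^2 - 24w + 139).
So |(4w^3 - 5w - 2) + 836| = |w + 6|·|4w^2 - 24w + 139|.
Require δ ≤ 1. Then |w + 6| < 1 gives |w| < 7, and by the triangle inequality |4w^2 - 24w + 139| ≤ 4·7^2 + 24·7 + 139 = 503.
Hence |(4w^3 - 5w - 2) + 836| ≤ 503|w + 6| < ε provided |w + 6| < ε/503.
Take δ = min(1, ε/503). Then 0 < |w + 6| < δ gives both |w + 6| < 1 and |w + 6| < ε/503, so |(4w^3 - 5w - 2) + 836| < ε.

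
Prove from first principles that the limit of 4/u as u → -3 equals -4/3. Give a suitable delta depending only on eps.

delta = min(3/2, (9/8)eps)

Let eps > 0. We seek delta > 0 such that 0 < |u + 3| < delta implies |4/u + 4/3| < eps.
|4/u + 4/3| = 4·|-3 − u|/(3·|u|) = 4|u + 3|/(3|u|).
Restrict delta ≤ 3/2. Then |u + 3| < 3/2 gives |u| > 3/2, so 3|u| > 9/2.
Then |4/u + 4/3| < 4|u + 3|/(9/2), which is < eps when |u + 3| < (9/8)eps.
Take delta = min(3/2, (9/8)eps). Then 0 < |u + 3| < delta gives both |u + 3| < 3/2 and |u + 3| < (9/8)eps, so |4/u + 4/3| < eps.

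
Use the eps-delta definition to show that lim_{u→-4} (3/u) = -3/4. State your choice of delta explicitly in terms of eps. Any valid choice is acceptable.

Fix eps > 0. We seek delta > 0 such that 0 < |u + 4| < delta implies |3/u + 3/4| < eps.
|3/u + 3/4| = 3·|-4 − u|/(4·|u|) = 3|u + 4|/(4|u|).
Restrict delta ≤ 2. Then |u + 4| < 2 gives |u| > 2, so 4|u| > 8.
Then |3/u + 3/4| < 3|u + 4|/8, which is < eps when |u + 4| < (8/3)eps.
Take delta = min(2, (8/3)eps). Then 0 < |u + 4| < delta gives both |u + 4| < 2 and |u + 4| < (8/3)eps, so |3/u + 3/4| < eps.

delta = min(2, (8/3)eps)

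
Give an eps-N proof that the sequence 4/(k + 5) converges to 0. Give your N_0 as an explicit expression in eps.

N_0 = 4/eps

Suppose eps > 0. For k ≥ 1, |4/(k + 5) − 0| = 4/(k + 5) ≤ 4/k.
We need 4/k < eps, i.e. k > 4/eps.
Take N_0 = 4/eps. If k > N_0 then |4/(k + 5)| ≤ 4/k < eps.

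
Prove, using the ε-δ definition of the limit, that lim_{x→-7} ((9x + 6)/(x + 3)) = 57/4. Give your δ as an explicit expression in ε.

δ = min(2, (8/21)ε)

Let ε > 0 be given. We want δ > 0 with 0 < |x + 7| < δ ⇒ |(9x + 6)/(x + 3) − (57/4)| < ε.
Combining over a common denominator, (9x + 6)/(x + 3) − (57/4) = [(9x + 6)·(-4) − (-57)·(x + 3)] / [(-4)·(x + 3)] = 21(x + 7) / ((-4)(x + 3)).
So |(9x + 6)/(x + 3) − (57/4)| = 21|x + 7| / (4·|x + 3|).
Require δ ≤ 2, so |x + 3| ≥ |-4| − |x + 7| > 4 − 2 = 2.
Hence |(9x + 6)/(x + 3) − (57/4)| < 21|x + 7|/(4·2) = (21/8)|x + 7|, which is < ε once |x + 7| < (8/21)ε.
Take δ = min(2, (8/21)ε). Then 0 < |x + 7| < δ forces both bounds, so |(9x + 6)/(x + 3) − (57/4)| < ε.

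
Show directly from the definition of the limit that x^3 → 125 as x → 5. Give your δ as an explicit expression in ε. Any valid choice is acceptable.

δ = min(1, ε/91)

Suppose ε > 0. We seek δ > 0 with 0 < |x − 5| < δ ⇒ |x^3 − 125| < ε.
Factor: x^3 − 125 = (x − 5)(x^2 + 5x + 25), so |x^3 − 125| = |x − 5|·|x^2 + 5x + 25|.
Restrict δ ≤ 1. Then |x − 5| < 1 gives |x| < 6, so by the triangle inequality |x^2 + 5x + 25| ≤ 6^2 + 5·6 + 25 = 91.
Hence |x^3 − 125| ≤ 91|x − 5|, which is < ε once |x − 5| < ε/91.
Take δ = min(1, ε/91). If 0 < |x − 5| < δ then both bounds hold and |x^3 − 125| ≤ 91|x − 5| < 91·(ε/91) = ε.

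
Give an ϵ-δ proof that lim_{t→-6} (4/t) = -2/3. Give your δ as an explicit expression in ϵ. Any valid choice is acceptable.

δ = min(3, (9/2)ϵ)

Fix ϵ > 0. We seek δ > 0 such that 0 < |t + 6| < δ implies |4/t + 2/3| < ϵ.
|4/t + 2/3| = 4·|-6 − t|/(6·|t|) = 4|t + 6|/(6|t|).
Require δ ≤ 3 so that |t| > 6 − 3 = 3, hence 6|t| > 18.
Then |4/t + 2/3| < 4|t + 6|/18, which is < ϵ when |t + 6| < (9/2)ϵ.
Take δ = min(3, (9/2)ϵ). Then 0 < |t + 6| < δ gives both |t + 6| < 3 and |t + 6| < (9/2)ϵ, so |4/t + 2/3| < ϵ.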